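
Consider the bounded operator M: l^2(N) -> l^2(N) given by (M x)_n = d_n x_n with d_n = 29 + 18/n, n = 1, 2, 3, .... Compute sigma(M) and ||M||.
sigma(M) = {29 + 18/n : n ≥ 1} ∪ {29}; ||M|| = 47

A bounded diagonal operator on l^2 with diagonal entries d_n has spectrum equal to the closure of {d_n : n ≥ 1}: every d_n is an eigenvalue (with eigenvector e_n), so {d_n} ⊂ sigma(M); the spectrum is closed, so its closure is too; and for lambda not in the closure, (M - lambda I) has bounded inverse (the diagonal entries 1/(d_n - lambda) are bounded). For our sequence d_n = 29 + 18/n, n = 1, 2, 3, ...:
  - {d_n} = {29 + 18/n : n ≥ 1}; the only limit point is 29
  - closure = {29 + 18/n : n ≥ 1} ∪ {29}
For the norm: a diagonal operator has ||M|| = sup_n |d_n|. Here d_n = 29 + 18/n is positive and decreasing, so sup_n |d_n| = d_1 = 29 + 18 = 47. So ||M|| = 47.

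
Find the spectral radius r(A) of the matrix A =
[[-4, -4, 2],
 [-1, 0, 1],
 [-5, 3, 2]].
r(A) ≈ 2.6331

The eigenvalues of A are the roots of its characteristic polynomial. With M = A (coefficients from the trace, the sum of principal 2x2 minors, and det A):
  p(λ) = det(λ I - M) = λ^3 + 2λ^2 - 5λ - 18.
No integer candidate from the rational root theorem (±divisors of 18) is a root, so the roots are irrational. The cubic discriminant is Δ = -4332 < 0, so there is one real root and a complex-conjugate pair. p(2) = -12 and p(3) = 12 have opposite signs, so a root lies in (2, 3); Newton's method refines it to λ ≈ 2.5963. Dividing out (λ - (2.5963)) leaves approximately λ^2 + 4.5963λ + 6.9331. For λ^2 + 4.5963λ + 6.9331 the discriminant is -6.6067. It is negative, so the remaining roots are the complex-conjugate pair λ ≈ -2.2981 ± 1.2852i. Their product equals the constant term, so |λ|^2 ≈ 6.9331 and |λ| ≈ 2.6331.
Thus the eigenvalues (to 4 decimals) are 2.5963 (modulus 2.5963); -2.2981 ± 1.2852i (modulus 2.6331). The spectral radius is the largest modulus: r(A) ≈ 2.6331. (Cross-check: r(A) ≤ ||A||_2 ≈ 7.1262; equality holds whenever A is normal, though it can also hold for some non-normal A.)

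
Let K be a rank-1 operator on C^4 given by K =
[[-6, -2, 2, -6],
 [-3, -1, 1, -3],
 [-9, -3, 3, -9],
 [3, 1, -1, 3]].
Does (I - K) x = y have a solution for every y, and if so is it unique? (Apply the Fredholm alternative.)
(I - K) is invertible (det(I - K) = 2 ≠ 0), so for every y in C^4 the equation (I - K) x = y has a unique solution.

K has rank 1, so it is an outer product K = u v^T: every row of K is a multiple of one row vector. Reading off the entries, u = (2, 1, 3, -1) and v = (-3, -1, 1, -3) (row i of K equals u_i·v^T). A rank-one matrix u v^T satisfies K u = u (v·u) and kills the (3)-dimensional subspace v^⊥, so its characteristic polynomial is lambda^3 (lambda - v·u) with v·u = tr K = -1. Hence the eigenvalues of I - K are 1 (multiplicity 3) and 1 - (-1) = 2, so det(I - K) = 2. (Direct check: I - K =
[[7, 2, -2, 6],
 [3, 2, -1, 3],
 [9, 3, -2, 9],
 [-3, -1, 1, -2]]
has determinant 2.) The finite-dimensional Fredholm alternative says: either (I - K) is invertible, or ker(I - K) ≠ {0} and then range(I - K) = ker((I - K)^*)^⊥, with dim ker(I - K) = dim ker((I - K)^*). Since det(I - K) ≠ 0, 1 is not an eigenvalue of K and ker(I - K) = {0}, so we are in the first case: for every y there is a unique x = (I - K)^(-1) y. Explicitly, by the Sherman–Morrison formula, (I - u v^T)^(-1) = I + u v^T/(1 - v·u), i.e. (I - K)^(-1) = I + K/(2).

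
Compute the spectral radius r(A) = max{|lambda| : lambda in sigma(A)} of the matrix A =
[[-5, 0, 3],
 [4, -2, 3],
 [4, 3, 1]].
r(A) = (1 + sqrt(93))/2 ≈ 5.3218

The eigenvalues of A are the roots of its characteristic polynomial. With M = A (coefficients from the trace, the sum of principal 2x2 minors, and det A):
  p(λ) = det(λ I - M) = λ^3 + 6λ^2 - 18λ - 115.
By the rational root theorem any rational root is an integer divisor of 115. Testing λ = -5: p(-5) = -125 + 150 + 90 - 115 = 0, so λ = -5 is a root. Dividing out (λ + 5) leaves p(λ) = (λ + 5)(λ^2 + λ - 23). For λ^2 + λ - 23 the discriminant is 93. It is nonnegative but not a perfect square, so the roots are real and irrational: λ = (-1 ± sqrt(93))/2 ≈ 4.3218, -5.3218.
Thus the eigenvalues (to 4 decimals) are 4.3218 (modulus 4.3218); -5.3218 (modulus 5.3218); -5 (modulus 5). The spectral radius is the largest modulus: r(A) = (1 + sqrt(93))/2 ≈ 5.3218. (Cross-check: r(A) ≤ ||A||_2 ≈ 7.5746; equality holds whenever A is normal, though it can also hold for some non-normal A.)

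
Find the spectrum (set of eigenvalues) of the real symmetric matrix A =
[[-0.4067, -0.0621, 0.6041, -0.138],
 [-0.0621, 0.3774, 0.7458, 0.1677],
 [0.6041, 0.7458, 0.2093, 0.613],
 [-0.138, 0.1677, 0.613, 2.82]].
sigma(A) ≈ {-1, 0, 1, 3}

A is real symmetric, so its spectrum consists of real eigenvalues. Expanding the characteristic polynomial of the displayed matrix gives
  det(λ I - A) = p(λ) = λ^4 + (-3)λ^3 + (-1)λ^2 + (3)λ + (0).
Solving p(λ) = 0 yields eigenvalues ≈ -1, 0, 1, 3. (A is shown rounded to 4 decimals, so these recover the underlying integer eigenvalues to within that precision.)
Verification: the trace of A = 3 equals the sum of eigenvalues 3, and det(A) ≈ 0.0001 matches the eigenvalue product 0.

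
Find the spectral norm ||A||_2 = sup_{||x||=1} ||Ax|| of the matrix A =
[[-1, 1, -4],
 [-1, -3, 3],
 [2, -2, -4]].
||A||_2 ≈ 6.562 (= sqrt(largest eigenvalue of A^T A))

||A||_2 = sigma_max(A) = sqrt(lambda_max(A^T A)). Form the symmetric matrix M = A^T A =
[[6, -2, -7],
 [-2, 14, -5],
 [-7, -5, 41]].
Its characteristic polynomial (trace, sum of principal 2x2 minors, determinant of M give the coefficients) is
  p(λ) = det(λ I - M) = λ^3 - 61λ^2 + 826λ - 2304.
No integer candidate from the rational root theorem (±divisors of 2304) is a root, so the roots are irrational. The cubic discriminant is Δ = 138933156 > 0, so there are three distinct real roots. p(3) = -348 and p(4) = 88 have opposite signs, so a root lies in (3, 4); Newton's method refines it to λ ≈ 3.7783. p(14) = 48 and p(15) = -264 have opposite signs, so a root lies in (14, 15); Newton's method refines it to λ ≈ 14.1616. p(43) = -68 and p(44) = 1128 have opposite signs, so a root lies in (43, 44); Newton's method refines it to λ ≈ 43.0601. Check (Vieta): the three roots sum to 61, matching tr M = 61.
So the eigenvalues of A^T A are ≈ 3.7783, 14.1616, 43.0601 (all ≥ 0, as they must be for A^T A). The largest is λ_max ≈ 43.0601, hence ||A||_2 = sqrt(λ_max) ≈ 6.562.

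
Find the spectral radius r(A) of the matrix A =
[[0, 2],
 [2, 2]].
r(A) = (2 + sqrt(20))/2 ≈ 3.2361

The eigenvalues of A are the roots of its characteristic polynomial. With M = A (coefficients from the trace and determinant):
  p(λ) = det(λ I - M) = λ^2 - 2λ - 4.
For λ^2 - 2λ - 4 the discriminant is 20. It is nonnegative but not a perfect square, so the roots are real and irrational: λ = (2 ± sqrt(20))/2 ≈ 3.2361, -1.2361.
Thus the eigenvalues (to 4 decimals) are 3.2361 (modulus 3.2361); -1.2361 (modulus 1.2361). The spectral radius is the largest modulus: r(A) = (2 + sqrt(20))/2 ≈ 3.2361. (Cross-check: r(A) ≤ ||A||_2 ≈ 3.2361; equality holds whenever A is normal, though it can also hold for some non-normal A.)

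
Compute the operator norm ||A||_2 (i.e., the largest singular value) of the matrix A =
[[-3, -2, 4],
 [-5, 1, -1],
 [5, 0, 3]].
||A||_2 ≈ 7.8011 (= sqrt(largest eigenvalue of A^T A))

||A||_2 = sigma_max(A) = sqrt(lambda_max(A^T A)). Form the symmetric matrix M = A^T A =
[[59, 1, 8],
 [1, 5, -9],
 [8, -9, 26]].
Its characteristic polynomial (trace, sum of principal 2x2 minors, determinant of M give the coefficients) is
  p(λ) = det(λ I - M) = λ^3 - 90λ^2 + 1813λ - 2401.
No integer candidate from the rational root theorem (±divisors of 2401) is a root, so the roots are irrational. The cubic discriminant is Δ = 2682265145 > 0, so there are three distinct real roots. p(1) = -677 and p(2) = 873 have opposite signs, so a root lies in (1, 2); Newton's method refines it to λ ≈ 1.4233. p(27) = 623 and p(28) = -245 have opposite signs, so a root lies in (27, 28); Newton's method refines it to λ ≈ 27.7194. p(60) = -1621 and p(61) = 283 have opposite signs, so a root lies in (60, 61); Newton's method refines it to λ ≈ 60.8573. Check (Vieta): the three roots sum to 90, matching tr M = 90.
So the eigenvalues of A^T A are ≈ 1.4233, 27.7194, 60.8573 (all ≥ 0, as they must be for A^T A). The largest is λ_max ≈ 60.8573, hence ||A||_2 = sqrt(λ_max) ≈ 7.8011.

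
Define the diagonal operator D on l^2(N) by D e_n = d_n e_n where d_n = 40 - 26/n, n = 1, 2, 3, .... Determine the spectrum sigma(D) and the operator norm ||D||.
sigma(D) = {40 - 26/n : n ≥ 1} ∪ {40}; ||D|| = 40

A bounded diagonal operator on l^2 with diagonal entries d_n has spectrum equal to the closure of {d_n : n ≥ 1}: every d_n is an eigenvalue (with eigenvector e_n), so {d_n} ⊂ sigma(D); the spectrum is closed, so its closure is too; and for lambda not in the closure, (D - lambda I) has bounded inverse (the diagonal entries 1/(d_n - lambda) are bounded). For our sequence d_n = 40 - 26/n, n = 1, 2, 3, ...:
  - {d_n} = {40 - 26/n : n ≥ 1}; the only limit point is 40
  - closure = {40 - 26/n : n ≥ 1} ∪ {40}
For the norm: a diagonal operator has ||D|| = sup_n |d_n|. Here d_n = 40 - 26/n increases monotonically from d_1 = 14 toward 40, with all terms in [14, 40); so sup_n |d_n| = 40 (the supremum is the limit, not attained). So ||D|| = 40.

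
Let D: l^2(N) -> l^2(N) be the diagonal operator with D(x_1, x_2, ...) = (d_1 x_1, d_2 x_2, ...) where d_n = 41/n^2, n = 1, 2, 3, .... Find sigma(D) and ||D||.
sigma(D) = {41/n^2 : n ≥ 1} ∪ {0}; ||D|| = 41

A bounded diagonal operator on l^2 with diagonal entries d_n has spectrum equal to the closure of {d_n : n ≥ 1}: every d_n is an eigenvalue (with eigenvector e_n), so {d_n} ⊂ sigma(D); the spectrum is closed, so its closure is too; and for lambda not in the closure, (D - lambda I) has bounded inverse (the diagonal entries 1/(d_n - lambda) are bounded). For our sequence d_n = 41/n^2, n = 1, 2, 3, ...:
  - {d_n} = {41/n^2 : n ≥ 1}; the only limit point is 0
  - closure = {41/n^2 : n ≥ 1} ∪ {0}
For the norm: a diagonal operator has ||D|| = sup_n |d_n|. Here d_n = 41/n^2 is positive and decreasing, so sup_n |d_n| = d_1 = 41. So ||D|| = 41.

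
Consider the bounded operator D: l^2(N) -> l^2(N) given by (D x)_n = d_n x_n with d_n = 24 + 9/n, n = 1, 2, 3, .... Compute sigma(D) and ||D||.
sigma(D) = {24 + 9/n : n ≥ 1} ∪ {24}; ||D|| = 33

A bounded diagonal operator on l^2 with diagonal entries d_n has spectrum equal to the closure of {d_n : n ≥ 1}: every d_n is an eigenvalue (with eigenvector e_n), so {d_n} ⊂ sigma(D); the spectrum is closed, so its closure is too; and for lambda not in the closure, (D - lambda I) has bounded inverse (the diagonal entries 1/(d_n - lambda) are bounded). For our sequence d_n = 24 + 9/n, n = 1, 2, 3, ...:
  - {d_n} = {24 + 9/n : n ≥ 1}; the only limit point is 24
  - closure = {24 + 9/n : n ≥ 1} ∪ {24}
For the norm: a diagonal operator has ||D|| = sup_n |d_n|. Here d_n = 24 + 9/n is positive and decreasing, so sup_n |d_n| = d_1 = 24 + 9 = 33. So ||D|| = 33.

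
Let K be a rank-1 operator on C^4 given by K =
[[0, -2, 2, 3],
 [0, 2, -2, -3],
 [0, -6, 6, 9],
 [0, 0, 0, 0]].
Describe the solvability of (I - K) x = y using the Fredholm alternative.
(I - K) is invertible (det(I - K) = -7 ≠ 0), so for every y in C^4 the equation (I - K) x = y has a unique solution.

K has rank 1, so it is an outer product K = u v^T: every row of K is a multiple of one row vector. Reading off the entries, u = (-1, 1, -3, 0) and v = (0, 2, -2, -3) (row i of K equals u_i·v^T). A rank-one matrix u v^T satisfies K u = u (v·u) and kills the (3)-dimensional subspace v^⊥, so its characteristic polynomial is lambda^3 (lambda - v·u) with v·u = tr K = 8. Hence the eigenvalues of I - K are 1 (multiplicity 3) and 1 - (8) = -7, so det(I - K) = -7. (Direct check: I - K =
[[1, 2, -2, -3],
 [0, -1, 2, 3],
 [0, 6, -5, -9],
 [0, 0, 0, 1]]
has determinant -7.) The finite-dimensional Fredholm alternative says: either (I - K) is invertible, or ker(I - K) ≠ {0} and then range(I - K) = ker((I - K)^*)^⊥, with dim ker(I - K) = dim ker((I - K)^*). Since det(I - K) ≠ 0, 1 is not an eigenvalue of K and ker(I - K) = {0}, so we are in the first case: for every y there is a unique x = (I - K)^(-1) y. Explicitly, by the Sherman–Morrison formula, (I - u v^T)^(-1) = I + u v^T/(1 - v·u), i.e. (I - K)^(-1) = I + K/(-7).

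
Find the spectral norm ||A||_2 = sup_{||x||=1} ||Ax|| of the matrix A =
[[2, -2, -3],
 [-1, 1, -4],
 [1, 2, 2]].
||A||_2 ≈ 5.5397 (= sqrt(largest eigenvalue of A^T A))

||A||_2 = sigma_max(A) = sqrt(lambda_max(A^T A)). Form the symmetric matrix M = A^T A =
[[6, -3, 0],
 [-3, 9, 6],
 [0, 6, 29]].
Its characteristic polynomial (trace, sum of principal 2x2 minors, determinant of M give the coefficients) is
  p(λ) = det(λ I - M) = λ^3 - 44λ^2 + 444λ - 1089.
No integer candidate from the rational root theorem (±divisors of 1089) is a root, so the roots are irrational. The cubic discriminant is Δ = 11405061 > 0, so there are three distinct real roots. p(3) = -126 and p(4) = 47 have opposite signs, so a root lies in (3, 4); Newton's method refines it to λ ≈ 3.6869. p(9) = 72 and p(10) = -49 have opposite signs, so a root lies in (9, 10); Newton's method refines it to λ ≈ 9.6248. p(30) = -369 and p(31) = 182 have opposite signs, so a root lies in (30, 31); Newton's method refines it to λ ≈ 30.6883. Check (Vieta): the three roots sum to 44, matching tr M = 44.
So the eigenvalues of A^T A are ≈ 3.6869, 9.6248, 30.6883 (all ≥ 0, as they must be for A^T A). The largest is λ_max ≈ 30.6883, hence ||A||_2 = sqrt(λ_max) ≈ 5.5397.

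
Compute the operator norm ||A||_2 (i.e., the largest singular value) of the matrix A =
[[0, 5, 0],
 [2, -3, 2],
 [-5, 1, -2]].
||A||_2 ≈ 6.9983 (= sqrt(largest eigenvalue of A^T A))

||A||_2 = sigma_max(A) = sqrt(lambda_max(A^T A)). Form the symmetric matrix M = A^T A =
[[29, -11, 14],
 [-11, 35, -8],
 [14, -8, 8]].
Its characteristic polynomial (trace, sum of principal 2x2 minors, determinant of M give the coefficients) is
  p(λ) = det(λ I - M) = λ^3 - 72λ^2 + 1146λ - 900.
No integer candidate from the rational root theorem (±divisors of 900) is a root, so the roots are irrational. The cubic discriminant is Δ = 759121200 > 0, so there are three distinct real roots. p(0) = -900 and p(1) = 175 have opposite signs, so a root lies in (0, 1); Newton's method refines it to λ ≈ 0.8279. p(22) = 112 and p(23) = -463 have opposite signs, so a root lies in (22, 23); Newton's method refines it to λ ≈ 22.1961. p(48) = -1188 and p(49) = 31 have opposite signs, so a root lies in (48, 49); Newton's method refines it to λ ≈ 48.976. Check (Vieta): the three roots sum to 72, matching tr M = 72.
So the eigenvalues of A^T A are ≈ 0.8279, 22.1961, 48.976 (all ≥ 0, as they must be for A^T A). The largest is λ_max ≈ 48.976, hence ||A||_2 = sqrt(λ_max) ≈ 6.9983.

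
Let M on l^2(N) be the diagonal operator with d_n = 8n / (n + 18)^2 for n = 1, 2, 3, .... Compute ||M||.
||M|| = 1/9 (attained at n = 18)

For M diagonal, ||M|| = sup_n |d_n|. Treat f(x) = 8x / (x + 18)^2 for real x > 0. By the quotient rule, f'(x) = 8(18 - x)/(x + 18)^3, which is positive for x < 18 and negative for x > 18. So f has a unique maximum at x = 18, and since 18 is a positive integer, the supremum over n ≥ 1 is attained at n = 18: d_18 = 8·18/(18 + 18)^2 = 8·18/1296 = 1/9. Hence ||M|| = 1/9.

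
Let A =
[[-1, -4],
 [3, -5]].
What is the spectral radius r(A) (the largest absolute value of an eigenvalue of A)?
r(A) = sqrt(17) ≈ 4.1231

The eigenvalues of A are the roots of its characteristic polynomial. With M = A (coefficients from the trace and determinant):
  p(λ) = det(λ I - M) = λ^2 + 6λ + 17.
For λ^2 + 6λ + 17 the discriminant is -32. It is negative, so the roots are the complex-conjugate pair λ = -3 ± (sqrt(32)/2) i ≈ -3 ± 2.8284i. For a conjugate pair the product of the roots equals the constant term, so |λ|^2 = 17 and |λ| = sqrt(17) ≈ 4.1231.
Thus the eigenvalues (to 4 decimals) are -3 ± 2.8284i (modulus 4.1231). The spectral radius is the largest modulus: r(A) = sqrt(17) ≈ 4.1231. (Cross-check: r(A) ≤ ||A||_2 ≈ 6.6713; equality holds whenever A is normal, though it can also hold for some non-normal A.)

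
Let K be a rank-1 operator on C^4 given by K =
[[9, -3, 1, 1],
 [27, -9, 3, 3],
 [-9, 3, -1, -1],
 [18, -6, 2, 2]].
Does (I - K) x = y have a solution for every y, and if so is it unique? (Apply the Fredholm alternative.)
(I - K) is singular (det(I - K) = 0, i.e. 1 ∈ sigma(K)). (I - K) x = y is solvable iff y ⊥ ker((I - K)^*) = span{(9, -3, 1, 1)}, i.e. iff 9y_1 - 3y_2 + y_3 + y_4 = 0. When solvable, the solutions are x = y + c·(1, 3, -1, 2), c arbitrary (ker(I - K) = span{(1, 3, -1, 2)}, dimension 1).

K has rank 1, so it is an outer product K = u v^T: every row of K is a multiple of one row vector. Reading off the entries, u = (1, 3, -1, 2) and v = (9, -3, 1, 1) (row i of K equals u_i·v^T). A rank-one matrix u v^T satisfies K u = u (v·u) and kills the (3)-dimensional subspace v^⊥, so its characteristic polynomial is lambda^3 (lambda - v·u) with v·u = tr K = 1. Hence the eigenvalues of I - K are 1 (multiplicity 3) and 1 - (1) = 0, so det(I - K) = 0. (Direct check: I - K =
[[-8, 3, -1, -1],
 [-27, 10, -3, -3],
 [9, -3, 2, 1],
 [-18, 6, -2, -1]]
has determinant 0.) So 1 is an eigenvalue of K and (I - K) is not invertible. The finite-dimensional Fredholm alternative says: either (I - K) is invertible, or ker(I - K) ≠ {0} and then range(I - K) = ker((I - K)^*)^⊥, with dim ker(I - K) = dim ker((I - K)^*). We are in the second case, so we need both kernels. Kernel of I - K: (I - K) u = u - u (v·u) = u - u = 0, so ker(I - K) = span{u} = span{(1, 3, -1, 2)} (it is exactly 1-dimensional because rank(I - K) = 3). Kernel of the adjoint: K is real, so (I - K)^* = I - K^T = I - v u^T, and (I - v u^T) v = v - v (u·v) = 0; hence ker((I - K)^*) = span{v} = span{(9, -3, 1, 1)}. Therefore (I - K) x = y is solvable iff <y, v> = 0, i.e. iff 9y_1 - 3y_2 + y_3 + y_4 = 0. When this holds, K y = u (v·y) = 0, so (I - K) y = y and x = y is a particular solution; the full solution set is the line x = y + c·u = y + c·(1, 3, -1, 2), c ∈ C.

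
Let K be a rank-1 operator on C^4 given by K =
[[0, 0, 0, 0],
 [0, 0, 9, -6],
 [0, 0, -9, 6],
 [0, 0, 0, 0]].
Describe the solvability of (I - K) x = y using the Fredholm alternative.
(I - K) is invertible (det(I - K) = 10 ≠ 0), so for every y in C^4 the equation (I - K) x = y has a unique solution.

K has rank 1, so it is an outer product K = u v^T: every row of K is a multiple of one row vector. Reading off the entries, u = (0, 3, -3, 0) and v = (0, 0, 3, -2) (row i of K equals u_i·v^T). A rank-one matrix u v^T satisfies K u = u (v·u) and kills the (3)-dimensional subspace v^⊥, so its characteristic polynomial is lambda^3 (lambda - v·u) with v·u = tr K = -9. Hence the eigenvalues of I - K are 1 (multiplicity 3) and 1 - (-9) = 10, so det(I - K) = 10. (Direct check: I - K =
[[1, 0, 0, 0],
 [0, 1, -9, 6],
 [0, 0, 10, -6],
 [0, 0, 0, 1]]
has determinant 10.) The finite-dimensional Fredholm alternative says: either (I - K) is invertible, or ker(I - K) ≠ {0} and then range(I - K) = ker((I - K)^*)^⊥, with dim ker(I - K) = dim ker((I - K)^*). Since det(I - K) ≠ 0, 1 is not an eigenvalue of K and ker(I - K) = {0}, so we are in the first case: for every y there is a unique x = (I - K)^(-1) y. Explicitly, by the Sherman–Morrison formula, (I - u v^T)^(-1) = I + u v^T/(1 - v·u), i.e. (I - K)^(-1) = I + K/(10).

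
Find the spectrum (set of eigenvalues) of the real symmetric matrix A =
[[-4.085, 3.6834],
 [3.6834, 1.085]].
sigma(A) ≈ {-6, 3}

A is real symmetric, so its spectrum consists of real eigenvalues. Expanding the characteristic polynomial of the displayed matrix gives
  det(λ I - A) = p(λ) = λ^2 + (3)λ + (-18).
Solving p(λ) = 0 yields eigenvalues ≈ -6, 3. (A is shown rounded to 4 decimals, so these recover the underlying integer eigenvalues to within that precision.)
Verification: the trace of A = -3 equals the sum of eigenvalues -3, and det(A) ≈ -17.9997 matches the eigenvalue product -18.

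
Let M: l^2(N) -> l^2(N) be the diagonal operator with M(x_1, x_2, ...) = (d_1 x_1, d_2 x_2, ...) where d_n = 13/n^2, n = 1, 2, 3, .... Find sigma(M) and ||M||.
sigma(M) = {13/n^2 : n ≥ 1} ∪ {0}; ||M|| = 13

A bounded diagonal operator on l^2 with diagonal entries d_n has spectrum equal to the closure of {d_n : n ≥ 1}: every d_n is an eigenvalue (with eigenvector e_n), so {d_n} ⊂ sigma(M); the spectrum is closed, so its closure is too; and for lambda not in the closure, (M - lambda I) has bounded inverse (the diagonal entries 1/(d_n - lambda) are bounded). For our sequence d_n = 13/n^2, n = 1, 2, 3, ...:
  - {d_n} = {13/n^2 : n ≥ 1}; the only limit point is 0
  - closure = {13/n^2 : n ≥ 1} ∪ {0}
For the norm: a diagonal operator has ||M|| = sup_n |d_n|. Here d_n = 13/n^2 is positive and decreasing, so sup_n |d_n| = d_1 = 13. So ||M|| = 13.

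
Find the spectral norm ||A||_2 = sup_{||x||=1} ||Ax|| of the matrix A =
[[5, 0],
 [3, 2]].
||A||_2 = sqrt((38 + sqrt(1044))/2) ≈ 5.9292 (= sqrt(largest eigenvalue of A^T A))

||A||_2 = sigma_max(A) = sqrt(lambda_max(A^T A)). Form the symmetric matrix M = A^T A =
[[34, 6],
 [6, 4]].
Its characteristic polynomial (trace, determinant of M give the coefficients) is
  p(λ) = det(λ I - M) = λ^2 - 38λ + 100.
For λ^2 - 38λ + 100 the discriminant is 1044. It is nonnegative but not a perfect square, so the roots are real and irrational: λ = (38 ± sqrt(1044))/2 ≈ 35.1555, 2.8445.
So the eigenvalues of A^T A are ≈ 2.8445, 35.1555 (all ≥ 0, as they must be for A^T A). The largest is λ_max = (38 + sqrt(1044))/2 ≈ 35.1555, hence ||A||_2 = sqrt(λ_max) = sqrt((38 + sqrt(1044))/2) ≈ 5.9292.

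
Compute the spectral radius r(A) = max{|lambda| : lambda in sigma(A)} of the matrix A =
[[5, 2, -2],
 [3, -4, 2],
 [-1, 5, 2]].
r(A) = (1 + sqrt(129))/2 ≈ 6.1789

The eigenvalues of A are the roots of its characteristic polynomial. With M = A (coefficients from the trace, the sum of principal 2x2 minors, and det A):
  p(λ) = det(λ I - M) = λ^3 - 3λ^2 - 36λ + 128.
By the rational root theorem any rational root is an integer divisor of 128. Testing λ = 4: p(4) = 64 - 48 - 144 + 128 = 0, so λ = 4 is a root. Dividing out (λ - 4) leaves p(λ) = (λ - 4)(λ^2 + λ - 32). For λ^2 + λ - 32 the discriminant is 129. It is nonnegative but not a perfect square, so the roots are real and irrational: λ = (-1 ± sqrt(129))/2 ≈ 5.1789, -6.1789.
Thus the eigenvalues (to 4 decimals) are 5.1789 (modulus 5.1789); -6.1789 (modulus 6.1789); 4 (modulus 4). The spectral radius is the largest modulus: r(A) = (1 + sqrt(129))/2 ≈ 6.1789. (Cross-check: r(A) ≤ ||A||_2 ≈ 6.9735; equality holds whenever A is normal, though it can also hold for some non-normal A.)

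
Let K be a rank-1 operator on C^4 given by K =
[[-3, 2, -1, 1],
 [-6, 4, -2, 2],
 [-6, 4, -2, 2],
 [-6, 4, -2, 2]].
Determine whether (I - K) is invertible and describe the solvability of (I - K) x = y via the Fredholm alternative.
(I - K) is singular (det(I - K) = 0, i.e. 1 ∈ sigma(K)). (I - K) x = y is solvable iff y ⊥ ker((I - K)^*) = span{(-3, 2, -1, 1)}, i.e. iff -3y_1 + 2y_2 - y_3 + y_4 = 0. When solvable, the solutions are x = y + c·(1, 2, 2, 2), c arbitrary (ker(I - K) = span{(1, 2, 2, 2)}, dimension 1).

K has rank 1, so it is an outer product K = u v^T: every row of K is a multiple of one row vector. Reading off the entries, u = (1, 2, 2, 2) and v = (-3, 2, -1, 1) (row i of K equals u_i·v^T). A rank-one matrix u v^T satisfies K u = u (v·u) and kills the (3)-dimensional subspace v^⊥, so its characteristic polynomial is lambda^3 (lambda - v·u) with v·u = tr K = 1. Hence the eigenvalues of I - K are 1 (multiplicity 3) and 1 - (1) = 0, so det(I - K) = 0. (Direct check: I - K =
[[4, -2, 1, -1],
 [6, -3, 2, -2],
 [6, -4, 3, -2],
 [6, -4, 2, -1]]
has determinant 0.) So 1 is an eigenvalue of K and (I - K) is not invertible. The finite-dimensional Fredholm alternative says: either (I - K) is invertible, or ker(I - K) ≠ {0} and then range(I - K) = ker((I - K)^*)^⊥, with dim ker(I - K) = dim ker((I - K)^*). We are in the second case, so we need both kernels. Kernel of I - K: (I - K) u = u - u (v·u) = u - u = 0, so ker(I - K) = span{u} = span{(1, 2, 2, 2)} (it is exactly 1-dimensional because rank(I - K) = 3). Kernel of the adjoint: K is real, so (I - K)^* = I - K^T = I - v u^T, and (I - v u^T) v = v - v (u·v) = 0; hence ker((I - K)^*) = span{v} = span{(-3, 2, -1, 1)}. Therefore (I - K) x = y is solvable iff <y, v> = 0, i.e. iff -3y_1 + 2y_2 - y_3 + y_4 = 0. When this holds, K y = u (v·y) = 0, so (I - K) y = y and x = y is a particular solution; the full solution set is the line x = y + c·u = y + c·(1, 2, 2, 2), c ∈ C.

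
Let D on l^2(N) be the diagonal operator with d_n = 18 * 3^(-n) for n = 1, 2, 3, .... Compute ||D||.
||D|| = 6 (attained at n = 1)

For D diagonal, ||D|| = sup_n |d_n|. The sequence d_n = 18 * 3^(-n) is positive and strictly decreasing (ratio 3^(-1) < 1), so the supremum is d_1 = 18/3 = 6. Hence ||D|| = 6.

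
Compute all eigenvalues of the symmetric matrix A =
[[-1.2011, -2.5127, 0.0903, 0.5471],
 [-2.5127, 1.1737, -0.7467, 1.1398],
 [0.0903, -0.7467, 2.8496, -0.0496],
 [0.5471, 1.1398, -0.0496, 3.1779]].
sigma(A) ≈ {-3, 2, 3, 4}

A is real symmetric, so its spectrum consists of real eigenvalues. Expanding the characteristic polynomial of the displayed matrix gives
  det(λ I - A) = p(λ) = λ^4 + (-6)λ^3 + (-1)λ^2 + (54)λ + (-72.0014).
Solving p(λ) = 0 yields eigenvalues ≈ -3, 2, 3, 4. (A is shown rounded to 4 decimals, so these recover the underlying integer eigenvalues to within that precision.)
Verification: the trace of A = 6 equals the sum of eigenvalues 6, and det(A) ≈ -72.0014 matches the eigenvalue product -72.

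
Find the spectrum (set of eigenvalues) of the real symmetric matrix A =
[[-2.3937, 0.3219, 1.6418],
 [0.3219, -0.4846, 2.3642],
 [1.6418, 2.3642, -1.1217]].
sigma(A) ≈ {-4, -2, 2}

A is real symmetric, so its spectrum consists of real eigenvalues. Expanding the characteristic polynomial of the displayed matrix gives
  det(λ I - A) = p(λ) = λ^3 + (4)λ^2 + (-4)λ + (-16).
Solving p(λ) = 0 yields eigenvalues ≈ -4, -2, 2. (A is shown rounded to 4 decimals, so these recover the underlying integer eigenvalues to within that precision.)
Verification: the trace of A = -4 equals the sum of eigenvalues -4, and det(A) ≈ 15.9997 matches the eigenvalue product 16.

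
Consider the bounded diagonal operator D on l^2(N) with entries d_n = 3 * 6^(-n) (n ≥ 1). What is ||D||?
||D|| = 1/2 (attained at n = 1)

For D diagonal, ||D|| = sup_n |d_n|. The sequence d_n = 3 * 6^(-n) is positive and strictly decreasing (ratio 6^(-1) < 1), so the supremum is d_1 = 3/6 = 1/2. Hence ||D|| = 1/2.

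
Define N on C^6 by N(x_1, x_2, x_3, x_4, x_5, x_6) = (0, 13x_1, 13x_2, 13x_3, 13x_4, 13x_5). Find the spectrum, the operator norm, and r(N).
sigma(N) = {0}; ||N|| = 13; r(N) = 0. (N is nilpotent with N^6 = 0.)

On C^6, N is a strictly lower-triangular matrix with 13 on the subdiagonal and zeros elsewhere, so its characteristic polynomial is lambda^6 and every eigenvalue is 0: sigma(N) = {0}. For the operator norm, N e_i = 13e_{i+1} for i = 1, ..., 5 and N e_6 = 0, so the singular values of N are 13 (with multiplicity 5) and 0; hence ||N|| = 13. The spectral radius r(N) = max|lambda| = 0. Note ||N|| > r(N) — characteristic of non-normal nilpotent operators. Indeed N^6 = 0.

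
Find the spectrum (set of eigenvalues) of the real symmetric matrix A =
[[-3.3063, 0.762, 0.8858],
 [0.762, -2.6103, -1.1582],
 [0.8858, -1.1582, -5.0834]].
sigma(A) ≈ {-6, -3, -2}

A is real symmetric, so its spectrum consists of real eigenvalues. Expanding the characteristic polynomial of the displayed matrix gives
  det(λ I - A) = p(λ) = λ^3 + (11)λ^2 + (36)λ + (36).
Solving p(λ) = 0 yields eigenvalues ≈ -6, -3, -2. (A is shown rounded to 4 decimals, so these recover the underlying integer eigenvalues to within that precision.)
Verification: the trace of A = -11 equals the sum of eigenvalues -11, and det(A) ≈ -36.0005 matches the eigenvalue product -36.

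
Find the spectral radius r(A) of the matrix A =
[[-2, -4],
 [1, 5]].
r(A) = (3 + sqrt(33))/2 ≈ 4.3723

The eigenvalues of A are the roots of its characteristic polynomial. With M = A (coefficients from the trace and determinant):
  p(λ) = det(λ I - M) = λ^2 - 3λ - 6.
For λ^2 - 3λ - 6 the discriminant is 33. It is nonnegative but not a perfect square, so the roots are real and irrational: λ = (3 ± sqrt(33))/2 ≈ 4.3723, -1.3723.
Thus the eigenvalues (to 4 decimals) are 4.3723 (modulus 4.3723); -1.3723 (modulus 1.3723). The spectral radius is the largest modulus: r(A) = (3 + sqrt(33))/2 ≈ 4.3723. (Cross-check: r(A) ≤ ||A||_2 ≈ 6.7234; equality holds whenever A is normal, though it can also hold for some non-normal A.)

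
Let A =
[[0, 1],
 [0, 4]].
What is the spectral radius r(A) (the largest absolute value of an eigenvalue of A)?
r(A) = 4

The eigenvalues of A are the roots of its characteristic polynomial. With M = A (coefficients from the trace and determinant):
  p(λ) = det(λ I - M) = λ^2 - 4λ.
For λ^2 - 4λ the discriminant is 16. It is a perfect square (4^2), so the roots are rational: λ = (4 ± 4)/2 = 4, 0.
Thus the eigenvalues (to 4 decimals) are 4 (modulus 4); 0 (modulus 0). The spectral radius is the largest modulus: r(A) = 4. (Cross-check: r(A) ≤ ||A||_2 ≈ 4.1231; equality holds whenever A is normal, though it can also hold for some non-normal A.)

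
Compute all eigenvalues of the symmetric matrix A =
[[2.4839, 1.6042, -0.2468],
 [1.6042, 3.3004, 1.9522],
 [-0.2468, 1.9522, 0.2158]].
sigma(A) ≈ {-1, 2, 5}

A is real symmetric, so its spectrum consists of real eigenvalues. Expanding the characteristic polynomial of the displayed matrix gives
  det(λ I - A) = p(λ) = λ^3 + (-6)λ^2 + (3)λ + (10).
Solving p(λ) = 0 yields eigenvalues ≈ -1, 2, 5. (A is shown rounded to 4 decimals, so these recover the underlying integer eigenvalues to within that precision.)
Verification: the trace of A = 6 equals the sum of eigenvalues 6, and det(A) ≈ -9.9995 matches the eigenvalue product -10.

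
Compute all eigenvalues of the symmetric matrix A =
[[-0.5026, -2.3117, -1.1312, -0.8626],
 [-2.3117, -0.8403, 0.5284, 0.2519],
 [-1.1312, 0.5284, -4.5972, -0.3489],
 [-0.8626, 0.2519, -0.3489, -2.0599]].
sigma(A) ≈ {-5, -3, -2, 2}

A is real symmetric, so its spectrum consists of real eigenvalues. Expanding the characteristic polynomial of the displayed matrix gives
  det(λ I - A) = p(λ) = λ^4 + (8)λ^3 + (11)λ^2 + (-32)λ + (-60).
Solving p(λ) = 0 yields eigenvalues ≈ -5, -3, -2, 2. (A is shown rounded to 4 decimals, so these recover the underlying integer eigenvalues to within that precision.)
Verification: the trace of A = -8 equals the sum of eigenvalues -8, and det(A) ≈ -60.0006 matches the eigenvalue product -60.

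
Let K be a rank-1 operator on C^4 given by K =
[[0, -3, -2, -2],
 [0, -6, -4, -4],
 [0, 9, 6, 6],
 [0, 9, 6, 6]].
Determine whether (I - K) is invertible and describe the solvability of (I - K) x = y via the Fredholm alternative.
(I - K) is invertible (det(I - K) = -5 ≠ 0), so for every y in C^4 the equation (I - K) x = y has a unique solution.

K has rank 1, so it is an outer product K = u v^T: every row of K is a multiple of one row vector. Reading off the entries, u = (-1, -2, 3, 3) and v = (0, 3, 2, 2) (row i of K equals u_i·v^T). A rank-one matrix u v^T satisfies K u = u (v·u) and kills the (3)-dimensional subspace v^⊥, so its characteristic polynomial is lambda^3 (lambda - v·u) with v·u = tr K = 6. Hence the eigenvalues of I - K are 1 (multiplicity 3) and 1 - (6) = -5, so det(I - K) = -5. (Direct check: I - K =
[[1, 3, 2, 2],
 [0, 7, 4, 4],
 [0, -9, -5, -6],
 [0, -9, -6, -5]]
has determinant -5.) The finite-dimensional Fredholm alternative says: either (I - K) is invertible, or ker(I - K) ≠ {0} and then range(I - K) = ker((I - K)^*)^⊥, with dim ker(I - K) = dim ker((I - K)^*). Since det(I - K) ≠ 0, 1 is not an eigenvalue of K and ker(I - K) = {0}, so we are in the first case: for every y there is a unique x = (I - K)^(-1) y. Explicitly, by the Sherman–Morrison formula, (I - u v^T)^(-1) = I + u v^T/(1 - v·u), i.e. (I - K)^(-1) = I + K/(-5).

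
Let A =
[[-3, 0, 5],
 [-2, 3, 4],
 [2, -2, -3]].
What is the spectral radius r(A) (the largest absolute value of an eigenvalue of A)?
r(A) = (4 + sqrt(44))/2 ≈ 5.3166

The eigenvalues of A are the roots of its characteristic polynomial. With M = A (coefficients from the trace, the sum of principal 2x2 minors, and det A):
  p(λ) = det(λ I - M) = λ^3 + 3λ^2 - 11λ + 7.
By the rational root theorem any rational root is an integer divisor of 7. Testing λ = 1: p(1) = 1 + 3 - 11 + 7 = 0, so λ = 1 is a root. Dividing out (λ - 1) leaves p(λ) = (λ - 1)(λ^2 + 4λ - 7). For λ^2 + 4λ - 7 the discriminant is 44. It is nonnegative but not a perfect square, so the roots are real and irrational: λ = (-4 ± sqrt(44))/2 ≈ 1.3166, -5.3166.
Thus the eigenvalues (to 4 decimals) are 1.3166 (modulus 1.3166); -5.3166 (modulus 5.3166); 1 (modulus 1). The spectral radius is the largest modulus: r(A) = (4 + sqrt(44))/2 ≈ 5.3166. (Cross-check: r(A) ≤ ||A||_2 ≈ 8.5926; equality holds whenever A is normal, though it can also hold for some non-normal A.)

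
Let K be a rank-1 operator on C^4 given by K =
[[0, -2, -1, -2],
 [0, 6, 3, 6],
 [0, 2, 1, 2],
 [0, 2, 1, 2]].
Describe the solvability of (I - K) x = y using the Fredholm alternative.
(I - K) is invertible (det(I - K) = -8 ≠ 0), so for every y in C^4 the equation (I - K) x = y has a unique solution.

K has rank 1, so it is an outer product K = u v^T: every row of K is a multiple of one row vector. Reading off the entries, u = (1, -3, -1, -1) and v = (0, -2, -1, -2) (row i of K equals u_i·v^T). A rank-one matrix u v^T satisfies K u = u (v·u) and kills the (3)-dimensional subspace v^⊥, so its characteristic polynomial is lambda^3 (lambda - v·u) with v·u = tr K = 9. Hence the eigenvalues of I - K are 1 (multiplicity 3) and 1 - (9) = -8, so det(I - K) = -8. (Direct check: I - K =
[[1, 2, 1, 2],
 [0, -5, -3, -6],
 [0, -2, 0, -2],
 [0, -2, -1, -1]]
has determinant -8.) The finite-dimensional Fredholm alternative says: either (I - K) is invertible, or ker(I - K) ≠ {0} and then range(I - K) = ker((I - K)^*)^⊥, with dim ker(I - K) = dim ker((I - K)^*). Since det(I - K) ≠ 0, 1 is not an eigenvalue of K and ker(I - K) = {0}, so we are in the first case: for every y there is a unique x = (I - K)^(-1) y. Explicitly, by the Sherman–Morrison formula, (I - u v^T)^(-1) = I + u v^T/(1 - v·u), i.e. (I - K)^(-1) = I + K/(-8).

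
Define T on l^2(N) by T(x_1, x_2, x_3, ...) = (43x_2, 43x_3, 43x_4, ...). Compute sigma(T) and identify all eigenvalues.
sigma(T) = closed disk {z in C : |z| ≤ 43}; sigma_p(T) = open disk {z in C : |z| < 43}

Note T = 43·V where V is the unit left shift (V x)_k = x_{k+1}; so sigma(T) = 43·sigma(V) and ||T|| = 43||V||. ||T x||^2 = 1849sum_{k≥2} |x_k|^2 ≤ 1849||x||^2, with equality on {x : x_1 = 0}, so ||T|| = 43. For any lambda with |lambda| < 43, set r = lambda/43 (|r| < 1); the vector x = (1, r, r^2, ...) is in l^2 and satisfies T x = 43(r, r^2, ...) = lambda x, so lambda is an eigenvalue. On the boundary |lambda| = 43 the geometric series diverges, so no l^2 eigenvector exists, but these lambda lie in the approximate point spectrum. Hence sigma(T) is the closed disk of radius 43 and sigma_p(T) is the open disk.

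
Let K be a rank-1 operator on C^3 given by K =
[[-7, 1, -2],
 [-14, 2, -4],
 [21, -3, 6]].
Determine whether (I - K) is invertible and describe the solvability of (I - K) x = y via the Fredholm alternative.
(I - K) is singular (det(I - K) = 0, i.e. 1 ∈ sigma(K)). (I - K) x = y is solvable iff y ⊥ ker((I - K)^*) = span{(-7, 1, -2)}, i.e. iff -7y_1 + y_2 - 2y_3 = 0. When solvable, the solutions are x = y + c·(1, 2, -3), c arbitrary (ker(I - K) = span{(1, 2, -3)}, dimension 1).

K has rank 1, so it is an outer product K = u v^T: every row of K is a multiple of one row vector. Reading off the entries, u = (1, 2, -3) and v = (-7, 1, -2) (row i of K equals u_i·v^T). A rank-one matrix u v^T satisfies K u = u (v·u) and kills the (2)-dimensional subspace v^⊥, so its characteristic polynomial is lambda^2 (lambda - v·u) with v·u = tr K = 1. Hence the eigenvalues of I - K are 1 (multiplicity 2) and 1 - (1) = 0, so det(I - K) = 0. (Direct check: I - K =
[[8, -1, 2],
 [14, -1, 4],
 [-21, 3, -5]]
has determinant 0.) So 1 is an eigenvalue of K and (I - K) is not invertible. The finite-dimensional Fredholm alternative says: either (I - K) is invertible, or ker(I - K) ≠ {0} and then range(I - K) = ker((I - K)^*)^⊥, with dim ker(I - K) = dim ker((I - K)^*). We are in the second case, so we need both kernels. Kernel of I - K: (I - K) u = u - u (v·u) = u - u = 0, so ker(I - K) = span{u} = span{(1, 2, -3)} (it is exactly 1-dimensional because rank(I - K) = 2). Kernel of the adjoint: K is real, so (I - K)^* = I - K^T = I - v u^T, and (I - v u^T) v = v - v (u·v) = 0; hence ker((I - K)^*) = span{v} = span{(-7, 1, -2)}. Therefore (I - K) x = y is solvable iff <y, v> = 0, i.e. iff -7y_1 + y_2 - 2y_3 = 0. When this holds, K y = u (v·y) = 0, so (I - K) y = y and x = y is a particular solution; the full solution set is the line x = y + c·u = y + c·(1, 2, -3), c ∈ C.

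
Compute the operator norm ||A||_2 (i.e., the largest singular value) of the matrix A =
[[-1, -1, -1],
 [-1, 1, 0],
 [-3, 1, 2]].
||A||_2 = sqrt((16 + sqrt(208))/2) ≈ 3.9001 (= sqrt(largest eigenvalue of A^T A))

||A||_2 = sigma_max(A) = sqrt(lambda_max(A^T A)). Form the symmetric matrix M = A^T A =
[[11, -3, -5],
 [-3, 3, 3],
 [-5, 3, 5]].
Its characteristic polynomial (trace, sum of principal 2x2 minors, determinant of M give the coefficients) is
  p(λ) = det(λ I - M) = λ^3 - 19λ^2 + 60λ - 36.
By the rational root theorem any rational root is an integer divisor of 36. Testing λ = 3: p(3) = 27 - 171 + 180 - 36 = 0, so λ = 3 is a root. Dividing out (λ - 3) leaves p(λ) = (λ - 3)(λ^2 - 16λ + 12). For λ^2 - 16λ + 12 the discriminant is 208. It is nonnegative but not a perfect square, so the roots are real and irrational: λ = (16 ± sqrt(208))/2 ≈ 15.2111, 0.7889.
So the eigenvalues of A^T A are ≈ 0.7889, 3, 15.2111 (all ≥ 0, as they must be for A^T A). The largest is λ_max = (16 + sqrt(208))/2 ≈ 15.2111, hence ||A||_2 = sqrt(λ_max) = sqrt((16 + sqrt(208))/2) ≈ 3.9001.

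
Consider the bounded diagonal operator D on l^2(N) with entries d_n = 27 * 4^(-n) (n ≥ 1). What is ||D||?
||D|| = 27/4 (attained at n = 1)

For D diagonal, ||D|| = sup_n |d_n|. The sequence d_n = 27 * 4^(-n) is positive and strictly decreasing (ratio 4^(-1) < 1), so the supremum is d_1 = 27/4. Hence ||D|| = 27/4.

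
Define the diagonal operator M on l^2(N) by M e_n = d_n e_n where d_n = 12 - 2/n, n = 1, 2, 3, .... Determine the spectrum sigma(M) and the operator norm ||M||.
sigma(M) = {12 - 2/n : n ≥ 1} ∪ {12}; ||M|| = 12

A bounded diagonal operator on l^2 with diagonal entries d_n has spectrum equal to the closure of {d_n : n ≥ 1}: every d_n is an eigenvalue (with eigenvector e_n), so {d_n} ⊂ sigma(M); the spectrum is closed, so its closure is too; and for lambda not in the closure, (M - lambda I) has bounded inverse (the diagonal entries 1/(d_n - lambda) are bounded). For our sequence d_n = 12 - 2/n, n = 1, 2, 3, ...:
  - {d_n} = {12 - 2/n : n ≥ 1}; the only limit point is 12
  - closure = {12 - 2/n : n ≥ 1} ∪ {12}
For the norm: a diagonal operator has ||M|| = sup_n |d_n|. Here d_n = 12 - 2/n increases monotonically from d_1 = 10 toward 12, with all terms in [10, 12); so sup_n |d_n| = 12 (the supremum is the limit, not attained). So ||M|| = 12.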